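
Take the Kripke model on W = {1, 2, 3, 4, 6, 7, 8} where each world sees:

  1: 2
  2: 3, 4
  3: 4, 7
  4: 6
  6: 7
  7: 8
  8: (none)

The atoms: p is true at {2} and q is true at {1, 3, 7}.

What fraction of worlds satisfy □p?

2/7

1: successors {2}; p there: 2:T. ✓
2: successors {3, 4}; p there: 3:F, 4:F. ✗
3: successors {4, 7}; p there: 4:F, 7:F. ✗
4: successors {6}; p there: 6:F. ✗
6: successors {7}; p there: 7:F. ✗
7: successors {8}; p there: 8:F. ✗
8: no successors, so □p holds vacuously. ✓
That's 2 of 7 worlds, so 2/7.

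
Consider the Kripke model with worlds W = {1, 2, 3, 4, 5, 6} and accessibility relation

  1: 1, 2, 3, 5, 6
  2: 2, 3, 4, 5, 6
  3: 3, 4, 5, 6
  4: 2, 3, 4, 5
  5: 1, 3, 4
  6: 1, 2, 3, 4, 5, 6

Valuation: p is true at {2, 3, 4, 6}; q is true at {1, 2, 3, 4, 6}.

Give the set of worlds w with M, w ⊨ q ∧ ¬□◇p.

1: q is T, ¬□◇p is F. ✗
2: q is T, ¬□◇p is F. ✗
3: q is T, ¬□◇p is F. ✗
4: q is T, ¬□◇p is F. ✗
5: q is F, ¬□◇p is F. ✗
6: q is T, ¬□◇p is F. ✗

∅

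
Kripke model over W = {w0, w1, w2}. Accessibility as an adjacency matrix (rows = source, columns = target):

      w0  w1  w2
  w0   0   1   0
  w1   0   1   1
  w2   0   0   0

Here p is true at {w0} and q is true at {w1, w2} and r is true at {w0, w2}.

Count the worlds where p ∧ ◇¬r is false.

2

w0: p is T, ◇¬r is T. ✓
w1: p is F, ◇¬r is T. ✗
w2: p is F, ◇¬r is F. ✗
Satisfying worlds: {w0}.
So p ∧ ◇¬r fails at the other 2 worlds.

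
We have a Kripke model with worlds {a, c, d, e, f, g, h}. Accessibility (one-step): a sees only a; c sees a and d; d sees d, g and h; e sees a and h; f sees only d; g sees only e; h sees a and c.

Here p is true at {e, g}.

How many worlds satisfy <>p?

2

a: successors {a}; p there: a:F. ✗
c: successors {a, d}; p there: a:F, d:F. ✗
d: successors {d, g, h}; p there: d:F, g:T, h:F. ✓
e: successors {a, h}; p there: a:F, h:F. ✗
f: successors {d}; p there: d:F. ✗
g: successors {e}; p there: e:T. ✓
h: successors {a, c}; p there: a:F, c:F. ✗
Satisfying worlds: {d, g}.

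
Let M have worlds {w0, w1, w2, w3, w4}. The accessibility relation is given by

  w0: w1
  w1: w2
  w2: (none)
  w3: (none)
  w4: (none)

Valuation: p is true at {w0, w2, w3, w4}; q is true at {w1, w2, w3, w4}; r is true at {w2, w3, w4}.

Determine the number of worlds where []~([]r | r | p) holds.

w0: successors {w1}; ~([]r | r | p) there: w1:F. ✗
w1: successors {w2}; ~([]r | r | p) there: w2:F. ✗
w2: no successors, so []~([]r | r | p) holds vacuously. ✓
w3: no successors, so []~([]r | r | p) holds vacuously. ✓
w4: no successors, so []~([]r | r | p) holds vacuously. ✓
Satisfying worlds: {w2, w3, w4}.

3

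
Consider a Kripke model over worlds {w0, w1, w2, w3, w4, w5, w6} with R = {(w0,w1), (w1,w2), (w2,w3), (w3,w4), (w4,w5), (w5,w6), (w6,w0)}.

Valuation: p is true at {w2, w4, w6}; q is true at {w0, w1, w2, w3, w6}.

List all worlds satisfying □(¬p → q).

{w0, w1, w2, w3, w5, w6}

w0: successors {w1}; ¬p → q there: w1:T. ✓
w1: successors {w2}; ¬p → q there: w2:T. ✓
w2: successors {w3}; ¬p → q there: w3:T. ✓
w3: successors {w4}; ¬p → q there: w4:T. ✓
w4: successors {w5}; ¬p → q there: w5:F. ✗
w5: successors {w6}; ¬p → q there: w6:T. ✓
w6: successors {w0}; ¬p → q there: w0:T. ✓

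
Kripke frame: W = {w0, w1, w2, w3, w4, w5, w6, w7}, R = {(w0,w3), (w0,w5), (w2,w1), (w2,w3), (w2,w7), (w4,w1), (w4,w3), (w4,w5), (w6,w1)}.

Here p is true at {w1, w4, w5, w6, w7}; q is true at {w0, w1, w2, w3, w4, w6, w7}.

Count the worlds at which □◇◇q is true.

4

w0: successors {w3, w5}; ◇◇q there: w3:F, w5:F. ✗
w1: no successors, so □◇◇q holds vacuously. ✓
w2: successors {w1, w3, w7}; ◇◇q there: w1:F, w3:F, w7:F. ✗
w3: no successors, so □◇◇q holds vacuously. ✓
w4: successors {w1, w3, w5}; ◇◇q there: w1:F, w3:F, w5:F. ✗
w5: no successors, so □◇◇q holds vacuously. ✓
w6: successors {w1}; ◇◇q there: w1:F. ✗
w7: no successors, so □◇◇q holds vacuously. ✓
Satisfying worlds: {w1, w3, w5, w7}.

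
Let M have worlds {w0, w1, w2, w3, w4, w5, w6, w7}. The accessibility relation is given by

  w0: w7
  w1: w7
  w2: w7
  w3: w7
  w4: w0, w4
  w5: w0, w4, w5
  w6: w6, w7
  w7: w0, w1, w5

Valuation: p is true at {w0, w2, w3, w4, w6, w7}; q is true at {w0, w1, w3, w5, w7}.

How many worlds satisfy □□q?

w0: successors {w7}; □q there: w7:T. ✓
w1: successors {w7}; □q there: w7:T. ✓
w2: successors {w7}; □q there: w7:T. ✓
w3: successors {w7}; □q there: w7:T. ✓
w4: successors {w0, w4}; □q there: w0:T, w4:F. ✗
w5: successors {w0, w4, w5}; □q there: w0:T, w4:F, w5:F. ✗
w6: successors {w6, w7}; □q there: w6:F, w7:T. ✗
w7: successors {w0, w1, w5}; □q there: w0:T, w1:T, w5:F. ✗
Satisfying worlds: {w0, w1, w2, w3}.

4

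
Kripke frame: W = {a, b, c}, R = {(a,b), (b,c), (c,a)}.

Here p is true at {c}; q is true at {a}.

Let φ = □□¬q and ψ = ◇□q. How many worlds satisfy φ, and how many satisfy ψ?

For □□¬q:
a: successors {b}; □¬q there: b:T. ✓
b: successors {c}; □¬q there: c:F. ✗
c: successors {a}; □¬q there: a:T. ✓
— 2 worlds.
For ◇□q:
a: successors {b}; □q there: b:F. ✗
b: successors {c}; □q there: c:T. ✓
c: successors {a}; □q there: a:F. ✗
— 1 world.

2 and 1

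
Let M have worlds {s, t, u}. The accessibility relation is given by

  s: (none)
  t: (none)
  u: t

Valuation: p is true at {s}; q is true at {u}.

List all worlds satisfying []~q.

s: no successors, so []~q holds vacuously. ✓
t: no successors, so []~q holds vacuously. ✓
u: successors {t}; ~q there: t:T. ✓

{s, t, u}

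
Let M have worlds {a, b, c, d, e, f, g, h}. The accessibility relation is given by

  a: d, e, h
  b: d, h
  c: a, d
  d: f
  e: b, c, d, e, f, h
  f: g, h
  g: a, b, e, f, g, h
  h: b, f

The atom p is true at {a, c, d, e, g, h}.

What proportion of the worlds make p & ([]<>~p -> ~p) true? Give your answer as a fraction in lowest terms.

5/8

a: p is T, []<>~p -> ~p is F. ✗
b: p is F, []<>~p -> ~p is T. ✗
c: p is T, []<>~p -> ~p is T. ✓
d: p is T, []<>~p -> ~p is T. ✓
e: p is T, []<>~p -> ~p is T. ✓
f: p is F, []<>~p -> ~p is T. ✗
g: p is T, []<>~p -> ~p is T. ✓
h: p is T, []<>~p -> ~p is T. ✓
That's 5 of 8 worlds, so 5/8.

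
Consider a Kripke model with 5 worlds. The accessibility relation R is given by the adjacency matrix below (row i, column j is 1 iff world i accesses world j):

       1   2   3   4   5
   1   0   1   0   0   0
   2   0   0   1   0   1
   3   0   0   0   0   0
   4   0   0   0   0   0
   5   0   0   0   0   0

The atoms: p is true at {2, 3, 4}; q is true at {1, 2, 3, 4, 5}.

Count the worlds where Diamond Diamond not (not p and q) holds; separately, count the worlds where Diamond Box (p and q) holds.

1 and 1

For Diamond Diamond not (not p and q):
1: successors {2}; Diamond not (not p and q) there: 2:T. ✓
2: successors {3, 5}; Diamond not (not p and q) there: 3:F, 5:F. ✗
3: no successors, so Diamond Diamond not (not p and q) fails. ✗
4: no successors, so Diamond Diamond not (not p and q) fails. ✗
5: no successors, so Diamond Diamond not (not p and q) fails. ✗
— 1 world.
For Diamond Box (p and q):
1: successors {2}; Box (p and q) there: 2:F. ✗
2: successors {3, 5}; Box (p and q) there: 3:T, 5:T. ✓
3: no successors, so Diamond Box (p and q) fails. ✗
4: no successors, so Diamond Box (p and q) fails. ✗
5: no successors, so Diamond Box (p and q) fails. ✗
— 1 world.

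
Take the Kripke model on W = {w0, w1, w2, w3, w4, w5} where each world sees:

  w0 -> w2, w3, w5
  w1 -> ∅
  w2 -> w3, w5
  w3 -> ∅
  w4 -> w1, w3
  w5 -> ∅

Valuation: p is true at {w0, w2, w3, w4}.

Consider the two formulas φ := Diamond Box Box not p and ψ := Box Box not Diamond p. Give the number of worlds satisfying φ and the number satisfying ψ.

For Diamond Box Box not p:
w0: successors {w2, w3, w5}; Box Box not p there: w2:T, w3:T, w5:T. ✓
w1: no successors, so Diamond Box Box not p fails. ✗
w2: successors {w3, w5}; Box Box not p there: w3:T, w5:T. ✓
w3: no successors, so Diamond Box Box not p fails. ✗
w4: successors {w1, w3}; Box Box not p there: w1:T, w3:T. ✓
w5: no successors, so Diamond Box Box not p fails. ✗
— 3 worlds.
For Box Box not Diamond p:
w0: successors {w2, w3, w5}; Box not Diamond p there: w2:T, w3:T, w5:T. ✓
w1: no successors, so Box Box not Diamond p holds vacuously. ✓
w2: successors {w3, w5}; Box not Diamond p there: w3:T, w5:T. ✓
w3: no successors, so Box Box not Diamond p holds vacuously. ✓
w4: successors {w1, w3}; Box not Diamond p there: w1:T, w3:T. ✓
w5: no successors, so Box Box not Diamond p holds vacuously. ✓
— 6 worlds.

3 and 6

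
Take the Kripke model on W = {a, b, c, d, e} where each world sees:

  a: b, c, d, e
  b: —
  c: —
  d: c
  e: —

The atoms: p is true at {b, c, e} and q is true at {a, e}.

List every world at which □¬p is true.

{b, c, e}

a: successors {b, c, d, e}; ¬p there: b:F, c:F, d:T, e:F. ✗
b: no successors, so □¬p holds vacuously. ✓
c: no successors, so □¬p holds vacuously. ✓
d: successors {c}; ¬p there: c:F. ✗
e: no successors, so □¬p holds vacuously. ✓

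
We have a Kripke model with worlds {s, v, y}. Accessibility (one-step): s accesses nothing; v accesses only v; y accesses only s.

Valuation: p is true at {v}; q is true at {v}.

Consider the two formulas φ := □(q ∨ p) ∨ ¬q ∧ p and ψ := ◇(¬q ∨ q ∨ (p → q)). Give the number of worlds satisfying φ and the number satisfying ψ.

For □(q ∨ p) ∨ ¬q ∧ p:
s: □(q ∨ p) is T, ¬q ∧ p is F. ✓
v: □(q ∨ p) is T, ¬q ∧ p is F. ✓
y: □(q ∨ p) is F, ¬q ∧ p is F. ✗
— 2 worlds.
For ◇(¬q ∨ q ∨ (p → q)):
s: no successors, so ◇(¬q ∨ q ∨ (p → q)) fails. ✗
v: successors {v}; ¬q ∨ q ∨ (p → q) there: v:T. ✓
y: successors {s}; ¬q ∨ q ∨ (p → q) there: s:T. ✓
— 2 worlds.

2 and 2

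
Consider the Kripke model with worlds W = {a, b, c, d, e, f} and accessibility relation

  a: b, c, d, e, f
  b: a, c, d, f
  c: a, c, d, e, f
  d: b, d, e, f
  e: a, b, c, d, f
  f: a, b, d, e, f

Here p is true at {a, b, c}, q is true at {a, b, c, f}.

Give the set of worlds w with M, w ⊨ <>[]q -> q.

a: <>[]q is F, q is T. ✓
b: <>[]q is F, q is T. ✓
c: <>[]q is F, q is T. ✓
d: <>[]q is F, q is F. ✓
e: <>[]q is F, q is F. ✓
f: <>[]q is F, q is T. ✓

{a, b, c, d, e, f}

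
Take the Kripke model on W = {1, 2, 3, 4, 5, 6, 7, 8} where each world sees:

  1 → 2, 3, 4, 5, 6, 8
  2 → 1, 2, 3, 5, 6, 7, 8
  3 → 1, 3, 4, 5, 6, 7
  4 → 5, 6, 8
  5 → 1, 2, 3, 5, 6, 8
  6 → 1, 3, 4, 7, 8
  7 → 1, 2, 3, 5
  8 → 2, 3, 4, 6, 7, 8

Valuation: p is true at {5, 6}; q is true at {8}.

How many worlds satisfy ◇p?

7

1: successors {2, 3, 4, 5, 6, 8}; p there: 2:F, 3:F, 4:F, 5:T, 6:T, 8:F. ✓
2: successors {1, 2, 3, 5, 6, 7, 8}; p there: 1:F, 2:F, 3:F, 5:T, 6:T, 7:F, 8:F. ✓
3: successors {1, 3, 4, 5, 6, 7}; p there: 1:F, 3:F, 4:F, 5:T, 6:T, 7:F. ✓
4: successors {5, 6, 8}; p there: 5:T, 6:T, 8:F. ✓
5: successors {1, 2, 3, 5, 6, 8}; p there: 1:F, 2:F, 3:F, 5:T, 6:T, 8:F. ✓
6: successors {1, 3, 4, 7, 8}; p there: 1:F, 3:F, 4:F, 7:F, 8:F. ✗
7: successors {1, 2, 3, 5}; p there: 1:F, 2:F, 3:F, 5:T. ✓
8: successors {2, 3, 4, 6, 7, 8}; p there: 2:F, 3:F, 4:F, 6:T, 7:F, 8:F. ✓
Satisfying worlds: {1, 2, 3, 4, 5, 7, 8}.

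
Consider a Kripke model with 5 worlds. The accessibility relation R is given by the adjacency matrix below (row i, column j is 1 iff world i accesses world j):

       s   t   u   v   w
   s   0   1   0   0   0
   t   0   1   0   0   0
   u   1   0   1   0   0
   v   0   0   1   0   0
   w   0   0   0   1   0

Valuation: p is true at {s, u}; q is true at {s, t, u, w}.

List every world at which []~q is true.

s: successors {t}; ~q there: t:F. ✗
t: successors {t}; ~q there: t:F. ✗
u: successors {s, u}; ~q there: s:F, u:F. ✗
v: successors {u}; ~q there: u:F. ✗
w: successors {v}; ~q there: v:T. ✓

{w}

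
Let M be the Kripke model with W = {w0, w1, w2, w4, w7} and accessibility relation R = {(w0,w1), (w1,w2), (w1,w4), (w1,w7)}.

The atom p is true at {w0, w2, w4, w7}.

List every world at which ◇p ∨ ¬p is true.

{w1}

w0: ◇p is F, ¬p is F. ✗
w1: ◇p is T, ¬p is T. ✓
w2: ◇p is F, ¬p is F. ✗
w4: ◇p is F, ¬p is F. ✗
w7: ◇p is F, ¬p is F. ✗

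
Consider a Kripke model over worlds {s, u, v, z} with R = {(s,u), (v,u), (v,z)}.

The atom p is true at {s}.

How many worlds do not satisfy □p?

2

s: successors {u}; p there: u:F. ✗
u: no successors, so □p holds vacuously. ✓
v: successors {u, z}; p there: u:F, z:F. ✗
z: no successors, so □p holds vacuously. ✓
Satisfying worlds: {u, z}.
So □p fails at the other 2 worlds.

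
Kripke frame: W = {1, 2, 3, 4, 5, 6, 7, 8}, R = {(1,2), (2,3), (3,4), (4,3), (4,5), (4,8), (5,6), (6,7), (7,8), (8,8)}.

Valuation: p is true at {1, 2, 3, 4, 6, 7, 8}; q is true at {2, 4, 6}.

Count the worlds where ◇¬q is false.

3

1: successors {2}; ¬q there: 2:F. ✗
2: successors {3}; ¬q there: 3:T. ✓
3: successors {4}; ¬q there: 4:F. ✗
4: successors {3, 5, 8}; ¬q there: 3:T, 5:T, 8:T. ✓
5: successors {6}; ¬q there: 6:F. ✗
6: successors {7}; ¬q there: 7:T. ✓
7: successors {8}; ¬q there: 8:T. ✓
8: successors {8}; ¬q there: 8:T. ✓
Satisfying worlds: {2, 4, 6, 7, 8}.
So ◇¬q fails at the other 3 worlds.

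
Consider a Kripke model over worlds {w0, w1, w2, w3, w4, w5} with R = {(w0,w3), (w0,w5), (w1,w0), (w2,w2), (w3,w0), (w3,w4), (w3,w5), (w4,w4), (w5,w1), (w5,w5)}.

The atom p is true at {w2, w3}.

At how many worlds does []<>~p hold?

w0: successors {w3, w5}; <>~p there: w3:T, w5:T. ✓
w1: successors {w0}; <>~p there: w0:T. ✓
w2: successors {w2}; <>~p there: w2:F. ✗
w3: successors {w0, w4, w5}; <>~p there: w0:T, w4:T, w5:T. ✓
w4: successors {w4}; <>~p there: w4:T. ✓
w5: successors {w1, w5}; <>~p there: w1:T, w5:T. ✓
Satisfying worlds: {w0, w1, w3, w4, w5}.

5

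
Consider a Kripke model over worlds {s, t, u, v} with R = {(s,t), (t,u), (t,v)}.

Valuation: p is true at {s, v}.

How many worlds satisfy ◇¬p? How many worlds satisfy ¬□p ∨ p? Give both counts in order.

For ◇¬p:
s: successors {t}; ¬p there: t:T. ✓
t: successors {u, v}; ¬p there: u:T, v:F. ✓
u: no successors, so ◇¬p fails. ✗
v: no successors, so ◇¬p fails. ✗
— 2 worlds.
For ¬□p ∨ p:
s: ¬□p is T, p is T. ✓
t: ¬□p is T, p is F. ✓
u: ¬□p is F, p is F. ✗
v: ¬□p is F, p is T. ✓
— 3 worlds.

2 and 3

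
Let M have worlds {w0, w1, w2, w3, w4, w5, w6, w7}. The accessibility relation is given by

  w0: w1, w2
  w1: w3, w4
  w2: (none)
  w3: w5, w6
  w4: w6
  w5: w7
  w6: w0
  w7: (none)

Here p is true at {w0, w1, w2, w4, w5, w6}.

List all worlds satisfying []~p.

w0: successors {w1, w2}; ~p there: w1:F, w2:F. ✗
w1: successors {w3, w4}; ~p there: w3:T, w4:F. ✗
w2: no successors, so []~p holds vacuously. ✓
w3: successors {w5, w6}; ~p there: w5:F, w6:F. ✗
w4: successors {w6}; ~p there: w6:F. ✗
w5: successors {w7}; ~p there: w7:T. ✓
w6: successors {w0}; ~p there: w0:F. ✗
w7: no successors, so []~p holds vacuously. ✓

{w2, w5, w7}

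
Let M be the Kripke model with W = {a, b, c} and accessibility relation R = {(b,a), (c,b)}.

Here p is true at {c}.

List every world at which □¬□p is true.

{a, c}

a: no successors, so □¬□p holds vacuously. ✓
b: successors {a}; ¬□p there: a:F. ✗
c: successors {b}; ¬□p there: b:T. ✓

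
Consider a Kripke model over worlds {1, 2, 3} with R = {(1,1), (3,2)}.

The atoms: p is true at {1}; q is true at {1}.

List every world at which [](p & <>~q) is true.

1: successors {1}; p & <>~q there: 1:F. ✗
2: no successors, so [](p & <>~q) holds vacuously. ✓
3: successors {2}; p & <>~q there: 2:F. ✗

{2}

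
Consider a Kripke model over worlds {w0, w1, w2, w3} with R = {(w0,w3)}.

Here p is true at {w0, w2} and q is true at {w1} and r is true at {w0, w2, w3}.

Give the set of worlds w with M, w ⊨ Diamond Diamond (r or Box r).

∅

w0: successors {w3}; Diamond (r or Box r) there: w3:F. ✗
w1: no successors, so Diamond Diamond (r or Box r) fails. ✗
w2: no successors, so Diamond Diamond (r or Box r) fails. ✗
w3: no successors, so Diamond Diamond (r or Box r) fails. ✗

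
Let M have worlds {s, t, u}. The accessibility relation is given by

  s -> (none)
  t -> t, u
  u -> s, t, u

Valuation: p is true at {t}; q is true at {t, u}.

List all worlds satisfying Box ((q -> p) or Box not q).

s: no successors, so Box ((q -> p) or Box not q) holds vacuously. ✓
t: successors {t, u}; (q -> p) or Box not q there: t:T, u:F. ✗
u: successors {s, t, u}; (q -> p) or Box not q there: s:T, t:T, u:F. ✗

{s}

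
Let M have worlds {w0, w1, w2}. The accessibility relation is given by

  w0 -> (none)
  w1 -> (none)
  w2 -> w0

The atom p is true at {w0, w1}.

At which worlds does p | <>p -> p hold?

{w0, w1}

w0: p | <>p is T, p is T. ✓
w1: p | <>p is T, p is T. ✓
w2: p | <>p is T, p is F. ✗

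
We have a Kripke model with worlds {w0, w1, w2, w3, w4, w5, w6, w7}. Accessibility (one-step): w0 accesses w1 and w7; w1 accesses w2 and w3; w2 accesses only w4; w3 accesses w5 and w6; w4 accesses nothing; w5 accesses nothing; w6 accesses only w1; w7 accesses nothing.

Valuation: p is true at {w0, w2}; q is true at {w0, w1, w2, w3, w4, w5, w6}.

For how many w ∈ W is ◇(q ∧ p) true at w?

w0: successors {w1, w7}; q ∧ p there: w1:F, w7:F. ✗
w1: successors {w2, w3}; q ∧ p there: w2:T, w3:F. ✓
w2: successors {w4}; q ∧ p there: w4:F. ✗
w3: successors {w5, w6}; q ∧ p there: w5:F, w6:F. ✗
w4: no successors, so ◇(q ∧ p) fails. ✗
w5: no successors, so ◇(q ∧ p) fails. ✗
w6: successors {w1}; q ∧ p there: w1:F. ✗
w7: no successors, so ◇(q ∧ p) fails. ✗
Satisfying worlds: {w1}.

1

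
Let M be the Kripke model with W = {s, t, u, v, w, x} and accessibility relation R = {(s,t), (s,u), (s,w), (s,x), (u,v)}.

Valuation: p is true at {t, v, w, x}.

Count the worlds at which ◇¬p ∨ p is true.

5

s: ◇¬p is T, p is F. ✓
t: ◇¬p is F, p is T. ✓
u: ◇¬p is F, p is F. ✗
v: ◇¬p is F, p is T. ✓
w: ◇¬p is F, p is T. ✓
x: ◇¬p is F, p is T. ✓
Satisfying worlds: {s, t, v, w, x}.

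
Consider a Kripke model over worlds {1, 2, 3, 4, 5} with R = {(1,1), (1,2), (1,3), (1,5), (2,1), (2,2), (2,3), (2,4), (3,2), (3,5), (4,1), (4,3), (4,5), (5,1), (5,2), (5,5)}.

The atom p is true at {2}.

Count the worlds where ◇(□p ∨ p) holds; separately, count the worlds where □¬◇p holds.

For ◇(□p ∨ p):
1: successors {1, 2, 3, 5}; □p ∨ p there: 1:F, 2:T, 3:F, 5:F. ✓
2: successors {1, 2, 3, 4}; □p ∨ p there: 1:F, 2:T, 3:F, 4:F. ✓
3: successors {2, 5}; □p ∨ p there: 2:T, 5:F. ✓
4: successors {1, 3, 5}; □p ∨ p there: 1:F, 3:F, 5:F. ✗
5: successors {1, 2, 5}; □p ∨ p there: 1:F, 2:T, 5:F. ✓
— 4 worlds.
For □¬◇p:
1: successors {1, 2, 3, 5}; ¬◇p there: 1:F, 2:F, 3:F, 5:F. ✗
2: successors {1, 2, 3, 4}; ¬◇p there: 1:F, 2:F, 3:F, 4:T. ✗
3: successors {2, 5}; ¬◇p there: 2:F, 5:F. ✗
4: successors {1, 3, 5}; ¬◇p there: 1:F, 3:F, 5:F. ✗
5: successors {1, 2, 5}; ¬◇p there: 1:F, 2:F, 5:F. ✗
— 0 worlds.

4 and 0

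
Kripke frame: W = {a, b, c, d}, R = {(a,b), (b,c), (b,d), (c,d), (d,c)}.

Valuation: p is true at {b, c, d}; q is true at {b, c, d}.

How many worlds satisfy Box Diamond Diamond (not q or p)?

4

a: successors {b}; Diamond Diamond (not q or p) there: b:T. ✓
b: successors {c, d}; Diamond Diamond (not q or p) there: c:T, d:T. ✓
c: successors {d}; Diamond Diamond (not q or p) there: d:T. ✓
d: successors {c}; Diamond Diamond (not q or p) there: c:T. ✓
Satisfying worlds: {a, b, c, d}.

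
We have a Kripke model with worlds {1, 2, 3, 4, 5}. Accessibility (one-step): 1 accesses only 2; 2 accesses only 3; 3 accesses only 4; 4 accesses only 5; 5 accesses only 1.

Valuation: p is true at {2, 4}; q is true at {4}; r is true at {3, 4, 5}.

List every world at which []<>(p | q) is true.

{2, 5}

1: successors {2}; <>(p | q) there: 2:F. ✗
2: successors {3}; <>(p | q) there: 3:T. ✓
3: successors {4}; <>(p | q) there: 4:F. ✗
4: successors {5}; <>(p | q) there: 5:F. ✗
5: successors {1}; <>(p | q) there: 1:T. ✓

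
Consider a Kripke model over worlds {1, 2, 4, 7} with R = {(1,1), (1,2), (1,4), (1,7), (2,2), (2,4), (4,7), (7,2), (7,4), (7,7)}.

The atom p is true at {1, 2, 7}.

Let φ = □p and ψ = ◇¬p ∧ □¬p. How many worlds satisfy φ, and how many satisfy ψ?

1 and 0

For □p:
1: successors {1, 2, 4, 7}; p there: 1:T, 2:T, 4:F, 7:T. ✗
2: successors {2, 4}; p there: 2:T, 4:F. ✗
4: successors {7}; p there: 7:T. ✓
7: successors {2, 4, 7}; p there: 2:T, 4:F, 7:T. ✗
— 1 world.
For ◇¬p ∧ □¬p:
1: ◇¬p is T, □¬p is F. ✗
2: ◇¬p is T, □¬p is F. ✗
4: ◇¬p is F, □¬p is F. ✗
7: ◇¬p is T, □¬p is F. ✗
— 0 worlds.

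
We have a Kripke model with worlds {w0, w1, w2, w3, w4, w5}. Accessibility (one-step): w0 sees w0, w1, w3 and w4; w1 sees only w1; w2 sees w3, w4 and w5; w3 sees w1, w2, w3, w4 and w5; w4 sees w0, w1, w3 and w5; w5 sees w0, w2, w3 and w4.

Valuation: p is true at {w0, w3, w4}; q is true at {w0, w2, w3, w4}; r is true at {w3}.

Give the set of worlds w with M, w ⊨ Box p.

∅

w0: successors {w0, w1, w3, w4}; p there: w0:T, w1:F, w3:T, w4:T. ✗
w1: successors {w1}; p there: w1:F. ✗
w2: successors {w3, w4, w5}; p there: w3:T, w4:T, w5:F. ✗
w3: successors {w1, w2, w3, w4, w5}; p there: w1:F, w2:F, w3:T, w4:T, w5:F. ✗
w4: successors {w0, w1, w3, w5}; p there: w0:T, w1:F, w3:T, w5:F. ✗
w5: successors {w0, w2, w3, w4}; p there: w0:T, w2:F, w3:T, w4:T. ✗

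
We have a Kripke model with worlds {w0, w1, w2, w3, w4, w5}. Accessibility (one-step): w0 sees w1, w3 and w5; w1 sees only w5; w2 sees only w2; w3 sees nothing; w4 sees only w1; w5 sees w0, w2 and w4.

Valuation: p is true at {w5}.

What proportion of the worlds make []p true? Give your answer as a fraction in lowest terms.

1/3

w0: successors {w1, w3, w5}; p there: w1:F, w3:F, w5:T. ✗
w1: successors {w5}; p there: w5:T. ✓
w2: successors {w2}; p there: w2:F. ✗
w3: no successors, so []p holds vacuously. ✓
w4: successors {w1}; p there: w1:F. ✗
w5: successors {w0, w2, w4}; p there: w0:F, w2:F, w4:F. ✗
That's 2 of 6 worlds, so 2/6 = 1/3.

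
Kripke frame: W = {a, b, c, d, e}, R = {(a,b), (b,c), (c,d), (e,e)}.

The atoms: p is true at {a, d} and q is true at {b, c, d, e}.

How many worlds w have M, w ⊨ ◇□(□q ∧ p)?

a: successors {b}; □(□q ∧ p) there: b:F. ✗
b: successors {c}; □(□q ∧ p) there: c:T. ✓
c: successors {d}; □(□q ∧ p) there: d:T. ✓
d: no successors, so ◇□(□q ∧ p) fails. ✗
e: successors {e}; □(□q ∧ p) there: e:F. ✗
Satisfying worlds: {b, c}.

2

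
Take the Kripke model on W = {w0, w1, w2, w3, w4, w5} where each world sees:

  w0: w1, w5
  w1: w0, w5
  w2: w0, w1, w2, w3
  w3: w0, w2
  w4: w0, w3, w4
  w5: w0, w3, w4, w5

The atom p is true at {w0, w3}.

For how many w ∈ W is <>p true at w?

w0: successors {w1, w5}; p there: w1:F, w5:F. ✗
w1: successors {w0, w5}; p there: w0:T, w5:F. ✓
w2: successors {w0, w1, w2, w3}; p there: w0:T, w1:F, w2:F, w3:T. ✓
w3: successors {w0, w2}; p there: w0:T, w2:F. ✓
w4: successors {w0, w3, w4}; p there: w0:T, w3:T, w4:F. ✓
w5: successors {w0, w3, w4, w5}; p there: w0:T, w3:T, w4:F, w5:F. ✓
Satisfying worlds: {w1, w2, w3, w4, w5}.

5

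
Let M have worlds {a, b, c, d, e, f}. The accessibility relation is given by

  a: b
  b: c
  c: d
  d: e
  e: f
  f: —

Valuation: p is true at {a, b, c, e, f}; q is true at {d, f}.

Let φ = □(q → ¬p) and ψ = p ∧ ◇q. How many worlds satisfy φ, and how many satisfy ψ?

For □(q → ¬p):
a: successors {b}; q → ¬p there: b:T. ✓
b: successors {c}; q → ¬p there: c:T. ✓
c: successors {d}; q → ¬p there: d:T. ✓
d: successors {e}; q → ¬p there: e:T. ✓
e: successors {f}; q → ¬p there: f:F. ✗
f: no successors, so □(q → ¬p) holds vacuously. ✓
— 5 worlds.
For p ∧ ◇q:
a: p is T, ◇q is F. ✗
b: p is T, ◇q is F. ✗
c: p is T, ◇q is T. ✓
d: p is F, ◇q is F. ✗
e: p is T, ◇q is T. ✓
f: p is T, ◇q is F. ✗
— 2 worlds.

5 and 2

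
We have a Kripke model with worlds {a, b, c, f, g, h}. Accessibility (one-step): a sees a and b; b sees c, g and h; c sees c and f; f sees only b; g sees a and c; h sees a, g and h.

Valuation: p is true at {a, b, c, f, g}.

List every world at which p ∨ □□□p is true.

{a, b, c, f, g}

a: p is T, □□□p is F. ✓
b: p is T, □□□p is F. ✓
c: p is T, □□□p is F. ✓
f: p is T, □□□p is F. ✓
g: p is T, □□□p is F. ✓
h: p is F, □□□p is F. ✗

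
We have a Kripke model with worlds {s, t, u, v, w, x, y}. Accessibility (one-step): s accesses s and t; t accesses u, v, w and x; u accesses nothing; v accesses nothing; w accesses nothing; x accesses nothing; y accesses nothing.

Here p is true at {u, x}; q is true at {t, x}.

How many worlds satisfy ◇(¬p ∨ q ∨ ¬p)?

2

s: successors {s, t}; ¬p ∨ q ∨ ¬p there: s:T, t:T. ✓
t: successors {u, v, w, x}; ¬p ∨ q ∨ ¬p there: u:F, v:T, w:T, x:T. ✓
u: no successors, so ◇(¬p ∨ q ∨ ¬p) fails. ✗
v: no successors, so ◇(¬p ∨ q ∨ ¬p) fails. ✗
w: no successors, so ◇(¬p ∨ q ∨ ¬p) fails. ✗
x: no successors, so ◇(¬p ∨ q ∨ ¬p) fails. ✗
y: no successors, so ◇(¬p ∨ q ∨ ¬p) fails. ✗
Satisfying worlds: {s, t}.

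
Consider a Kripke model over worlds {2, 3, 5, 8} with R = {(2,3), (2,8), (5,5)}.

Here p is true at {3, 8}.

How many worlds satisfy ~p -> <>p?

2: ~p is T, <>p is T. ✓
3: ~p is F, <>p is F. ✓
5: ~p is T, <>p is F. ✗
8: ~p is F, <>p is F. ✓
Satisfying worlds: {2, 3, 8}.

3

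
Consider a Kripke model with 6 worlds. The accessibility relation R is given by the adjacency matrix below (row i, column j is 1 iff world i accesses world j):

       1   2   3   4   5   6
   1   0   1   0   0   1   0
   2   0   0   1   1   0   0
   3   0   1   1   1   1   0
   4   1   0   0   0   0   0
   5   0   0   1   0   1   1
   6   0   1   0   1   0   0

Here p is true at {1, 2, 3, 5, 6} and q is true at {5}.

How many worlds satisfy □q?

1: successors {2, 5}; q there: 2:F, 5:T. ✗
2: successors {3, 4}; q there: 3:F, 4:F. ✗
3: successors {2, 3, 4, 5}; q there: 2:F, 3:F, 4:F, 5:T. ✗
4: successors {1}; q there: 1:F. ✗
5: successors {3, 5, 6}; q there: 3:F, 5:T, 6:F. ✗
6: successors {2, 4}; q there: 2:F, 4:F. ✗
Satisfying worlds: ∅.

0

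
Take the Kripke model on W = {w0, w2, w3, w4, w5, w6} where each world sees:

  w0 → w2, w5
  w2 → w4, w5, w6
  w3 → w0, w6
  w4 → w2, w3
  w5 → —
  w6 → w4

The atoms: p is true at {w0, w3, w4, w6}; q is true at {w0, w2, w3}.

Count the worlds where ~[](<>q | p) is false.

3

w0: [](<>q | p) is F. ✓
w2: [](<>q | p) is F. ✓
w3: [](<>q | p) is T. ✗
w4: [](<>q | p) is F. ✓
w5: [](<>q | p) is T. ✗
w6: [](<>q | p) is T. ✗
Satisfying worlds: {w0, w2, w4}.
So ~[](<>q | p) fails at the other 3 worlds.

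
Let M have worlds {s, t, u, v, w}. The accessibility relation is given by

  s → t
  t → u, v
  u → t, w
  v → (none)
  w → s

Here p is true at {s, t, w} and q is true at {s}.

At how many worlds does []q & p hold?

s: []q is F, p is T. ✗
t: []q is F, p is T. ✗
u: []q is F, p is F. ✗
v: []q is T, p is F. ✗
w: []q is T, p is T. ✓
Satisfying worlds: {w}.

1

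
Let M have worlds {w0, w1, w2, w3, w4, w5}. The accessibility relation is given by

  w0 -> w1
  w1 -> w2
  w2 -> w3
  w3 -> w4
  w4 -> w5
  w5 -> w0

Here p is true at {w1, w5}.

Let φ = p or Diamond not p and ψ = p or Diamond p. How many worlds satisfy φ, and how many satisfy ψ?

4 and 4

For p or Diamond not p:
w0: p is F, Diamond not p is F. ✗
w1: p is T, Diamond not p is T. ✓
w2: p is F, Diamond not p is T. ✓
w3: p is F, Diamond not p is T. ✓
w4: p is F, Diamond not p is F. ✗
w5: p is T, Diamond not p is T. ✓
— 4 worlds.
For p or Diamond p:
w0: p is F, Diamond p is T. ✓
w1: p is T, Diamond p is F. ✓
w2: p is F, Diamond p is F. ✗
w3: p is F, Diamond p is F. ✗
w4: p is F, Diamond p is T. ✓
w5: p is T, Diamond p is F. ✓
— 4 worlds.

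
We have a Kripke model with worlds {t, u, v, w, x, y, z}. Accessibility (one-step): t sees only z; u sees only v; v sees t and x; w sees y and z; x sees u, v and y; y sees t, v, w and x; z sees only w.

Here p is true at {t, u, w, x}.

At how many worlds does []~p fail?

t: successors {z}; ~p there: z:T. ✓
u: successors {v}; ~p there: v:T. ✓
v: successors {t, x}; ~p there: t:F, x:F. ✗
w: successors {y, z}; ~p there: y:T, z:T. ✓
x: successors {u, v, y}; ~p there: u:F, v:T, y:T. ✗
y: successors {t, v, w, x}; ~p there: t:F, v:T, w:F, x:F. ✗
z: successors {w}; ~p there: w:F. ✗
Satisfying worlds: {t, u, w}.
So []~p fails at the other 4 worlds.

4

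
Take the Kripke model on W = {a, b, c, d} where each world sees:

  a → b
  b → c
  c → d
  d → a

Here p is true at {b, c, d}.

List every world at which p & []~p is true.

a: p is F, []~p is F. ✗
b: p is T, []~p is F. ✗
c: p is T, []~p is F. ✗
d: p is T, []~p is T. ✓

{d}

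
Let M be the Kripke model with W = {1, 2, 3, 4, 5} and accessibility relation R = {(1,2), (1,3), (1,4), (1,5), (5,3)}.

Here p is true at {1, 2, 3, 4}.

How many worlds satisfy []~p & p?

3

1: []~p is F, p is T. ✗
2: []~p is T, p is T. ✓
3: []~p is T, p is T. ✓
4: []~p is T, p is T. ✓
5: []~p is F, p is F. ✗
Satisfying worlds: {2, 3, 4}.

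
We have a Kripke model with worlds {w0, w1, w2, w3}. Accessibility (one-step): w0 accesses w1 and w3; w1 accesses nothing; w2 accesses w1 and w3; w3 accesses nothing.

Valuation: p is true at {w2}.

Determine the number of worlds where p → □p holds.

3

w0: p is F, □p is F. ✓
w1: p is F, □p is T. ✓
w2: p is T, □p is F. ✗
w3: p is F, □p is T. ✓
Satisfying worlds: {w0, w1, w3}.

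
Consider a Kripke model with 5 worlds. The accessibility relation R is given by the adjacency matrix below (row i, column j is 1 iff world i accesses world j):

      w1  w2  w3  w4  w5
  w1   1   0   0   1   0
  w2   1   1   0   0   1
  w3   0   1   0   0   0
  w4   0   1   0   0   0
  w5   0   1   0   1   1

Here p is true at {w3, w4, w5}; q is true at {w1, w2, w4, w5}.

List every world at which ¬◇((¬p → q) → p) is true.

w1: ◇((¬p → q) → p) is T. ✗
w2: ◇((¬p → q) → p) is T. ✗
w3: ◇((¬p → q) → p) is F. ✓
w4: ◇((¬p → q) → p) is F. ✓
w5: ◇((¬p → q) → p) is T. ✗

{w3, w4}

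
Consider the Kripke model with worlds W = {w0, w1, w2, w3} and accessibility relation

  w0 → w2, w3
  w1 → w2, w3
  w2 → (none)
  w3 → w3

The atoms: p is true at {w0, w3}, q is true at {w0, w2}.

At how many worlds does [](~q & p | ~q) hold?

2

w0: successors {w2, w3}; ~q & p | ~q there: w2:F, w3:T. ✗
w1: successors {w2, w3}; ~q & p | ~q there: w2:F, w3:T. ✗
w2: no successors, so [](~q & p | ~q) holds vacuously. ✓
w3: successors {w3}; ~q & p | ~q there: w3:T. ✓
Satisfying worlds: {w2, w3}.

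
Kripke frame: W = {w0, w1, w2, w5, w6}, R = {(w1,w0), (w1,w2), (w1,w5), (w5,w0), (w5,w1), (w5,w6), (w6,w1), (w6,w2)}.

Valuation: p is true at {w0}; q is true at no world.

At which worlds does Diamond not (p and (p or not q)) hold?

{w1, w5, w6}

w0: no successors, so Diamond not (p and (p or not q)) fails. ✗
w1: successors {w0, w2, w5}; not (p and (p or not q)) there: w0:F, w2:T, w5:T. ✓
w2: no successors, so Diamond not (p and (p or not q)) fails. ✗
w5: successors {w0, w1, w6}; not (p and (p or not q)) there: w0:F, w1:T, w6:T. ✓
w6: successors {w1, w2}; not (p and (p or not q)) there: w1:T, w2:T. ✓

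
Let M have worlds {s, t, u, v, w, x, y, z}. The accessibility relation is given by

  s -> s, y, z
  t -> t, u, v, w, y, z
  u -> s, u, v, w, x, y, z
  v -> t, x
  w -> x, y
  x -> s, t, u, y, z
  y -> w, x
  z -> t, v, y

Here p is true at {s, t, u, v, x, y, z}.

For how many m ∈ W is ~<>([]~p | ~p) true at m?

s: <>([]~p | ~p) is F. ✓
t: <>([]~p | ~p) is T. ✗
u: <>([]~p | ~p) is T. ✗
v: <>([]~p | ~p) is F. ✓
w: <>([]~p | ~p) is F. ✓
x: <>([]~p | ~p) is F. ✓
y: <>([]~p | ~p) is T. ✗
z: <>([]~p | ~p) is F. ✓
Satisfying worlds: {s, v, w, x, z}.

5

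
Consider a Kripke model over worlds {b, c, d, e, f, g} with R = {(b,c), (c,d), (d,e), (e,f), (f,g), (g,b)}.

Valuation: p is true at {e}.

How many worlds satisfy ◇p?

b: successors {c}; p there: c:F. ✗
c: successors {d}; p there: d:F. ✗
d: successors {e}; p there: e:T. ✓
e: successors {f}; p there: f:F. ✗
f: successors {g}; p there: g:F. ✗
g: successors {b}; p there: b:F. ✗
Satisfying worlds: {d}.

1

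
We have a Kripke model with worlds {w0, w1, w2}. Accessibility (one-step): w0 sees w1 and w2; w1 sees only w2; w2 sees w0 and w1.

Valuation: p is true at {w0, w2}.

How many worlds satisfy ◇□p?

w0: successors {w1, w2}; □p there: w1:T, w2:F. ✓
w1: successors {w2}; □p there: w2:F. ✗
w2: successors {w0, w1}; □p there: w0:F, w1:T. ✓
Satisfying worlds: {w0, w2}.

2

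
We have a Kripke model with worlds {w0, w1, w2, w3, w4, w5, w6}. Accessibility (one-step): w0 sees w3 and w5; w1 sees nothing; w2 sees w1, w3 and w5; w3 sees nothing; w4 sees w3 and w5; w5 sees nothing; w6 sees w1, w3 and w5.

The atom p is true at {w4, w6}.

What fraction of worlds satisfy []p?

3/7

w0: successors {w3, w5}; p there: w3:F, w5:F. ✗
w1: no successors, so []p holds vacuously. ✓
w2: successors {w1, w3, w5}; p there: w1:F, w3:F, w5:F. ✗
w3: no successors, so []p holds vacuously. ✓
w4: successors {w3, w5}; p there: w3:F, w5:F. ✗
w5: no successors, so []p holds vacuously. ✓
w6: successors {w1, w3, w5}; p there: w1:F, w3:F, w5:F. ✗
That's 3 of 7 worlds, so 3/7.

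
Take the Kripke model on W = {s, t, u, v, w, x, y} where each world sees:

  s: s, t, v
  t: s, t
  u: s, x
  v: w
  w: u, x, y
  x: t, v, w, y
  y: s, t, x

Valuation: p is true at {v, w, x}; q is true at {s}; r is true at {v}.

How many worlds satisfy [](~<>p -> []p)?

3

s: successors {s, t, v}; ~<>p -> []p there: s:T, t:F, v:T. ✗
t: successors {s, t}; ~<>p -> []p there: s:T, t:F. ✗
u: successors {s, x}; ~<>p -> []p there: s:T, x:T. ✓
v: successors {w}; ~<>p -> []p there: w:T. ✓
w: successors {u, x, y}; ~<>p -> []p there: u:T, x:T, y:T. ✓
x: successors {t, v, w, y}; ~<>p -> []p there: t:F, v:T, w:T, y:T. ✗
y: successors {s, t, x}; ~<>p -> []p there: s:T, t:F, x:T. ✗
Satisfying worlds: {u, v, w}.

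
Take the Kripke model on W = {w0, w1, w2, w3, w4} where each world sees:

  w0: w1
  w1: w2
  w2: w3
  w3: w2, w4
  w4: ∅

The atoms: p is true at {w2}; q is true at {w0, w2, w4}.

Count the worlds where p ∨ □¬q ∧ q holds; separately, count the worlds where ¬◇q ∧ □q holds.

3 and 1

For p ∨ □¬q ∧ q:
w0: p is F, □¬q ∧ q is T. ✓
w1: p is F, □¬q ∧ q is F. ✗
w2: p is T, □¬q ∧ q is T. ✓
w3: p is F, □¬q ∧ q is F. ✗
w4: p is F, □¬q ∧ q is T. ✓
— 3 worlds.
For ¬◇q ∧ □q:
w0: ¬◇q is T, □q is F. ✗
w1: ¬◇q is F, □q is T. ✗
w2: ¬◇q is T, □q is F. ✗
w3: ¬◇q is F, □q is T. ✗
w4: ¬◇q is T, □q is T. ✓
— 1 world.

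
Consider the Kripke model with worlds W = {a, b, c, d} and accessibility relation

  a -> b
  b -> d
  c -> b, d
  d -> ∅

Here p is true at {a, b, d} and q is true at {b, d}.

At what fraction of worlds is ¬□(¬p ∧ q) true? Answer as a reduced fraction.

a: □(¬p ∧ q) is F. ✓
b: □(¬p ∧ q) is F. ✓
c: □(¬p ∧ q) is F. ✓
d: □(¬p ∧ q) is T. ✗
That's 3 of 4 worlds, so 3/4.

3/4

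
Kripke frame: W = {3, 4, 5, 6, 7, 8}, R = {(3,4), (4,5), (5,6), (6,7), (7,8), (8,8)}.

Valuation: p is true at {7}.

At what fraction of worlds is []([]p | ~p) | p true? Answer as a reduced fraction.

5/6

3: []([]p | ~p) is T, p is F. ✓
4: []([]p | ~p) is T, p is F. ✓
5: []([]p | ~p) is T, p is F. ✓
6: []([]p | ~p) is F, p is F. ✗
7: []([]p | ~p) is T, p is T. ✓
8: []([]p | ~p) is T, p is F. ✓
That's 5 of 6 worlds, so 5/6.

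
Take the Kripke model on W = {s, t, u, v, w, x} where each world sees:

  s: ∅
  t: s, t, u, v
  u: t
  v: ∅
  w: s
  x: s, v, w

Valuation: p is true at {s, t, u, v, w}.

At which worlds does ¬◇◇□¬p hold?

{s, v, w}

s: ◇◇□¬p is F. ✓
t: ◇◇□¬p is T. ✗
u: ◇◇□¬p is T. ✗
v: ◇◇□¬p is F. ✓
w: ◇◇□¬p is F. ✓
x: ◇◇□¬p is T. ✗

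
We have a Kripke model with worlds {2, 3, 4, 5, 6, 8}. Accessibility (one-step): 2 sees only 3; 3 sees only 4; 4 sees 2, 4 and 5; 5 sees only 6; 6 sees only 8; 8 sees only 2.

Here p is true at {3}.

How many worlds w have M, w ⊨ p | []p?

2

2: p is F, []p is T. ✓
3: p is T, []p is F. ✓
4: p is F, []p is F. ✗
5: p is F, []p is F. ✗
6: p is F, []p is F. ✗
8: p is F, []p is F. ✗
Satisfying worlds: {2, 3}.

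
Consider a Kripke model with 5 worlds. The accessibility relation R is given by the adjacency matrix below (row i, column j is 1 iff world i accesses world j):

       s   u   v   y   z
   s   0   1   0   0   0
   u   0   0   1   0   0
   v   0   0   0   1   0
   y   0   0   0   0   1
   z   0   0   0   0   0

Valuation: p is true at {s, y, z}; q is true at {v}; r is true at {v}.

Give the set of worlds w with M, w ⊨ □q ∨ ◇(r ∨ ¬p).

s: □q is F, ◇(r ∨ ¬p) is T. ✓
u: □q is T, ◇(r ∨ ¬p) is T. ✓
v: □q is F, ◇(r ∨ ¬p) is F. ✗
y: □q is F, ◇(r ∨ ¬p) is F. ✗
z: □q is T, ◇(r ∨ ¬p) is F. ✓

{s, u, z}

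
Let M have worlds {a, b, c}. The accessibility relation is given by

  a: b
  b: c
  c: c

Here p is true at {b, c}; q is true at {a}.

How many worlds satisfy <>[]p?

3

a: successors {b}; []p there: b:T. ✓
b: successors {c}; []p there: c:T. ✓
c: successors {c}; []p there: c:T. ✓
Satisfying worlds: {a, b, c}.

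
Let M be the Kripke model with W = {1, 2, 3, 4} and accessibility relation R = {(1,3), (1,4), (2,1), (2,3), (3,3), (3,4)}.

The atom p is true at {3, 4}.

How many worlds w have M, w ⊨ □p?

3

1: successors {3, 4}; p there: 3:T, 4:T. ✓
2: successors {1, 3}; p there: 1:F, 3:T. ✗
3: successors {3, 4}; p there: 3:T, 4:T. ✓
4: no successors, so □p holds vacuously. ✓
Satisfying worlds: {1, 3, 4}.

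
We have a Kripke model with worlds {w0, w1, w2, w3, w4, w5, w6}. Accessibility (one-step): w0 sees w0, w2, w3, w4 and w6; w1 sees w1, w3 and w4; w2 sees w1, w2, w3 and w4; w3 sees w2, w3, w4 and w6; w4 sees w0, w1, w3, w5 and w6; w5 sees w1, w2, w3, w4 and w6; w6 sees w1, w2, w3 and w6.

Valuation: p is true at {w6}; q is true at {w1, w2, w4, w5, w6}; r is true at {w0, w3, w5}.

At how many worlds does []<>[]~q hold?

w0: successors {w0, w2, w3, w4, w6}; <>[]~q there: w0:F, w2:F, w3:F, w4:F, w6:F. ✗
w1: successors {w1, w3, w4}; <>[]~q there: w1:F, w3:F, w4:F. ✗
w2: successors {w1, w2, w3, w4}; <>[]~q there: w1:F, w2:F, w3:F, w4:F. ✗
w3: successors {w2, w3, w4, w6}; <>[]~q there: w2:F, w3:F, w4:F, w6:F. ✗
w4: successors {w0, w1, w3, w5, w6}; <>[]~q there: w0:F, w1:F, w3:F, w5:F, w6:F. ✗
w5: successors {w1, w2, w3, w4, w6}; <>[]~q there: w1:F, w2:F, w3:F, w4:F, w6:F. ✗
w6: successors {w1, w2, w3, w6}; <>[]~q there: w1:F, w2:F, w3:F, w6:F. ✗
Satisfying worlds: ∅.

0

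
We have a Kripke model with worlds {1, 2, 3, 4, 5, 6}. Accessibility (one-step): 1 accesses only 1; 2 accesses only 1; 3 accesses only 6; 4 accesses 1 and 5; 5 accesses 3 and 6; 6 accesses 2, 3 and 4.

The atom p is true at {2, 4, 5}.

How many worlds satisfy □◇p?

1: successors {1}; ◇p there: 1:F. ✗
2: successors {1}; ◇p there: 1:F. ✗
3: successors {6}; ◇p there: 6:T. ✓
4: successors {1, 5}; ◇p there: 1:F, 5:F. ✗
5: successors {3, 6}; ◇p there: 3:F, 6:T. ✗
6: successors {2, 3, 4}; ◇p there: 2:F, 3:F, 4:T. ✗
Satisfying worlds: {3}.

1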